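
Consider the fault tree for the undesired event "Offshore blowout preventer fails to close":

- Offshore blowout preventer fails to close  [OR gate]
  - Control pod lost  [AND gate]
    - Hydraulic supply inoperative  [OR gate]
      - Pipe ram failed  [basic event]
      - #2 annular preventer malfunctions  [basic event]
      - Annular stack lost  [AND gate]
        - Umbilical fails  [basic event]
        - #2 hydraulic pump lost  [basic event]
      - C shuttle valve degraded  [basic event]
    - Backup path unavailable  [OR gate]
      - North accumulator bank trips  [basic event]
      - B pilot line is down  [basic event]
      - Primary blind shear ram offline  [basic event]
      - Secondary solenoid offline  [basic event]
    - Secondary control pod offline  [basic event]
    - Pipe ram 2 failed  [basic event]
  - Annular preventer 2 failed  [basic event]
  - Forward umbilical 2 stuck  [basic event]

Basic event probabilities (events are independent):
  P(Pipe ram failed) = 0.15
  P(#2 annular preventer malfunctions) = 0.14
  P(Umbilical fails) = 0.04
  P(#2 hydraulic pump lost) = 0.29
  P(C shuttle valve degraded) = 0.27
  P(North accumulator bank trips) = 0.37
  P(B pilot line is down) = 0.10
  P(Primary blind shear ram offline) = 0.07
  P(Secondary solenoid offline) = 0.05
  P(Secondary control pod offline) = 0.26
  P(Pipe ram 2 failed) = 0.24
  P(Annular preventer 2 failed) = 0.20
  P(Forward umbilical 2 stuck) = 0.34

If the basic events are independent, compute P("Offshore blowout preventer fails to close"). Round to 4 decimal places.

P(Annular stack lost) [AND] = 0.04 × 0.29 = 0.011600
P(Hydraulic supply inoperative) [OR] = 1 − (1−0.15) × (1−0.14) × (1−0.011600) × (1−0.27) = 0.472560
P(Backup path unavailable) [OR] = 1 − (1−0.37) × (1−0.10) × (1−0.07) × (1−0.05) = 0.499056
P(Control pod lost) [AND] = 0.472560 × 0.499056 × 0.26 × 0.24 = 0.014716
P(Offshore blowout preventer fails to close) [OR] = 1 − (1−0.014716) × (1−0.20) × (1−0.34) = 0.479770
Rounded to 4 decimal places: P(Offshore blowout preventer fails to close) ≈ 0.4798.

0.4798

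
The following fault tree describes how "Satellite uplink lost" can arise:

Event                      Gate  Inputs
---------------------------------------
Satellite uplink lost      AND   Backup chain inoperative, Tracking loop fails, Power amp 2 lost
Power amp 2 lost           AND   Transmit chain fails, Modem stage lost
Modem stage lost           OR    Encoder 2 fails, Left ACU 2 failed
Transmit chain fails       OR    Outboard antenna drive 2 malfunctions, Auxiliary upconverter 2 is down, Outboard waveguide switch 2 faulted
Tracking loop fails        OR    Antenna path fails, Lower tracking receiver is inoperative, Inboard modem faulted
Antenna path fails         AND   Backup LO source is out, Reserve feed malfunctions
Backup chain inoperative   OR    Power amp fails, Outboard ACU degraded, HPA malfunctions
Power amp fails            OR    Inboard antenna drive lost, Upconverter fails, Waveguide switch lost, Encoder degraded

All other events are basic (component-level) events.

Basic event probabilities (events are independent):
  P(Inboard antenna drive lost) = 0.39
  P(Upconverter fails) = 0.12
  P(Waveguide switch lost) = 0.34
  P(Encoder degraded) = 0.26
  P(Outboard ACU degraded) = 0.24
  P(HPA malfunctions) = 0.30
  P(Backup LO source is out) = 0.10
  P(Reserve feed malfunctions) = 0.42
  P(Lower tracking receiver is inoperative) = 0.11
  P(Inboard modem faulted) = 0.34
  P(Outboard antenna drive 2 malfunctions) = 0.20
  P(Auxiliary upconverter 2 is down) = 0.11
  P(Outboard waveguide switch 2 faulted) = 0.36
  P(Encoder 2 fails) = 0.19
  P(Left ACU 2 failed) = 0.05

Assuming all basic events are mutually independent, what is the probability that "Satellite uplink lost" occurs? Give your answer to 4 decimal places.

P(Power amp fails) [OR] = 1 − (1−0.39) × (1−0.12) × (1−0.34) × (1−0.26) = 0.737827
P(Backup chain inoperative) [OR] = 1 − (1−0.737827) × (1−0.24) × (1−0.30) = 0.860524
P(Antenna path fails) [AND] = 0.10 × 0.42 = 0.042000
P(Tracking loop fails) [OR] = 1 − (1−0.042000) × (1−0.11) × (1−0.34) = 0.437271
P(Transmit chain fails) [OR] = 1 − (1−0.20) × (1−0.11) × (1−0.36) = 0.544320
P(Modem stage lost) [OR] = 1 − (1−0.19) × (1−0.05) = 0.230500
P(Power amp 2 lost) [AND] = 0.544320 × 0.230500 = 0.125466
P(Satellite uplink lost) [AND] = 0.860524 × 0.437271 × 0.125466 = 0.047211
Rounded to 4 decimal places: P(Satellite uplink lost) ≈ 0.0472.

0.0472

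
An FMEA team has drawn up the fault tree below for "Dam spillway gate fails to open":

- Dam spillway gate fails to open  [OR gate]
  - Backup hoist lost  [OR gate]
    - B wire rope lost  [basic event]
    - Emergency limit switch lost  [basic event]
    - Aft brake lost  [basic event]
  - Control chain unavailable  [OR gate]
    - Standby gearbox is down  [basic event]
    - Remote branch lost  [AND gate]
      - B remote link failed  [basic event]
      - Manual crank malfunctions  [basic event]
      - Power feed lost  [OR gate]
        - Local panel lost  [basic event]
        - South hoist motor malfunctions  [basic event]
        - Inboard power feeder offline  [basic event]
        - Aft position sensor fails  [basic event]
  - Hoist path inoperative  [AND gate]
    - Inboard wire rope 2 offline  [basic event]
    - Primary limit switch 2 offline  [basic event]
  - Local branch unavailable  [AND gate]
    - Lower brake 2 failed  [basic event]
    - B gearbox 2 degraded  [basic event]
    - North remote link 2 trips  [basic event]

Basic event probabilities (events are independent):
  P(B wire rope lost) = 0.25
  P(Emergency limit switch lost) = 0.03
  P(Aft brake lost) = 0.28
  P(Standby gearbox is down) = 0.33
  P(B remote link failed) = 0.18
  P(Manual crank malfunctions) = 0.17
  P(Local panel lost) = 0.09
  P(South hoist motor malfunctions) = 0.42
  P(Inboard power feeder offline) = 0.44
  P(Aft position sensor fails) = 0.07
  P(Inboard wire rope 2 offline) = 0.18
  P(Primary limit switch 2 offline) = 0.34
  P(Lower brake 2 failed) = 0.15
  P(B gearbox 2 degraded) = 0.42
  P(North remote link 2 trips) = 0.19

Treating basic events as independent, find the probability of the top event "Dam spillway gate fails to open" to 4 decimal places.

P(Backup hoist lost) [OR] = 1 − (1−0.25) × (1−0.03) × (1−0.28) = 0.476200
P(Power feed lost) [OR] = 1 − (1−0.09) × (1−0.42) × (1−0.44) × (1−0.07) = 0.725122
P(Remote branch lost) [AND] = 0.18 × 0.17 × 0.725122 = 0.022189
P(Control chain unavailable) [OR] = 1 − (1−0.33) × (1−0.022189) = 0.344867
P(Hoist path inoperative) [AND] = 0.18 × 0.34 = 0.061200
P(Local branch unavailable) [AND] = 0.15 × 0.42 × 0.19 = 0.011970
P(Dam spillway gate fails to open) [OR] = 1 − (1−0.476200) × (1−0.344867) × (1−0.061200) × (1−0.011970) = 0.681699
Rounded to 4 decimal places: P(Dam spillway gate fails to open) ≈ 0.6817.

0.6817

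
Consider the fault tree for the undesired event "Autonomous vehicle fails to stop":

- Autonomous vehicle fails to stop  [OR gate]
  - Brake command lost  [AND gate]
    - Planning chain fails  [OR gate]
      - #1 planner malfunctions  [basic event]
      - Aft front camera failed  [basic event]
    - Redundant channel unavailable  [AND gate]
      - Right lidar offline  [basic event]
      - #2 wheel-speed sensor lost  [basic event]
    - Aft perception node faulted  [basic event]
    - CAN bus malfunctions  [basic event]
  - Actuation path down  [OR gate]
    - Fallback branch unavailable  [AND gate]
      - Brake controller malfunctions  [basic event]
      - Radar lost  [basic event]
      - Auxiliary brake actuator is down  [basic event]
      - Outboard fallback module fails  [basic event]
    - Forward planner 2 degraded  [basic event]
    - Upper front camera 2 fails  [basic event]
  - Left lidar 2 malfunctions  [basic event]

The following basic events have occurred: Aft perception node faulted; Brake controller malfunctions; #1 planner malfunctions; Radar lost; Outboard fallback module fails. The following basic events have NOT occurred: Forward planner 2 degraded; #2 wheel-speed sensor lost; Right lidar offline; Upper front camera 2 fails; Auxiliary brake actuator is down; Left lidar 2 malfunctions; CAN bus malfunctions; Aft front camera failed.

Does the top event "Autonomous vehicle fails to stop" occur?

Planning chain fails [OR]: #1 planner malfunctions=occurs, Aft front camera failed=not → at least one input occurs → occurs.
Redundant channel unavailable [AND]: Right lidar offline=not, #2 wheel-speed sensor lost=not → not all inputs occur → does not occur.
Brake command lost [AND]: Planning chain fails=occurs, Redundant channel unavailable=not, Aft perception node faulted=occurs, CAN bus malfunctions=not → not all inputs occur → does not occur.
Fallback branch unavailable [AND]: Brake controller malfunctions=occurs, Radar lost=occurs, Auxiliary brake actuator is down=not, Outboard fallback module fails=occurs → not all inputs occur → does not occur.
Actuation path down [OR]: Fallback branch unavailable=not, Forward planner 2 degraded=not, Upper front camera 2 fails=not → no input occurs → does not occur.
Autonomous vehicle fails to stop [OR]: Brake command lost=not, Actuation path down=not, Left lidar 2 malfunctions=not → no input occurs → does not occur.

No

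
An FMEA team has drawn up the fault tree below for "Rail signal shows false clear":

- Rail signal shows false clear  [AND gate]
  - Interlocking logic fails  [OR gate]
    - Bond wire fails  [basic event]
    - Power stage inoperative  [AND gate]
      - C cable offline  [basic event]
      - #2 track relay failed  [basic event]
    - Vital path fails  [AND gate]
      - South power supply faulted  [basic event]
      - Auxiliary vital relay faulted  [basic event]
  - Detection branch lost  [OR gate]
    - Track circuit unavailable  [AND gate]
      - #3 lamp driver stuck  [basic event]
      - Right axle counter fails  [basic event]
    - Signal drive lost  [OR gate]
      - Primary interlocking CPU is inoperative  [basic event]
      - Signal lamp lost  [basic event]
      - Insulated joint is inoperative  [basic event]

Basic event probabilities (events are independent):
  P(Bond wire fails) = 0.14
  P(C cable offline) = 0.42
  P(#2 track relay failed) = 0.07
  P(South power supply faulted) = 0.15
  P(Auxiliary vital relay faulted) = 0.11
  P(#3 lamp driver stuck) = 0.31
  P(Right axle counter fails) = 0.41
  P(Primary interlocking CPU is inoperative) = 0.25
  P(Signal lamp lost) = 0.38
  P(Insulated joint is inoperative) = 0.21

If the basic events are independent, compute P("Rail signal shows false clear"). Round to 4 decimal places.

0.1216

P(Power stage inoperative) [AND] = 0.42 × 0.07 = 0.029400
P(Vital path fails) [AND] = 0.15 × 0.11 = 0.016500
P(Interlocking logic fails) [OR] = 1 − (1−0.14) × (1−0.029400) × (1−0.016500) = 0.179057
P(Track circuit unavailable) [AND] = 0.31 × 0.41 = 0.127100
P(Signal drive lost) [OR] = 1 − (1−0.25) × (1−0.38) × (1−0.21) = 0.632650
P(Detection branch lost) [OR] = 1 − (1−0.127100) × (1−0.632650) = 0.679340
P(Rail signal shows false clear) [AND] = 0.179057 × 0.679340 = 0.121641
Rounded to 4 decimal places: P(Rail signal shows false clear) ≈ 0.1216.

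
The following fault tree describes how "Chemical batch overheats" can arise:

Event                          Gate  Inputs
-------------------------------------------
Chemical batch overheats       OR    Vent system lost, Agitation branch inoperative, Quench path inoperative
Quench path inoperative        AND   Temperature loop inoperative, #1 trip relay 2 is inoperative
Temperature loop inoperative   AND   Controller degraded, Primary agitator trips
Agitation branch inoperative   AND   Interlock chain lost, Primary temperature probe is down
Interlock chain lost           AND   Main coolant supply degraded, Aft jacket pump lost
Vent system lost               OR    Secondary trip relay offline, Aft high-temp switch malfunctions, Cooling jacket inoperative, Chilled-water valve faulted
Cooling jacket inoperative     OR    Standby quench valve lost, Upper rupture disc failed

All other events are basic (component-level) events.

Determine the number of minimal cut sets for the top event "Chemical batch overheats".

7

Cooling jacket inoperative [OR]: union of children's cut sets → 2 cut set(s).
Vent system lost [OR]: union of children's cut sets → 5 cut set(s).
Interlock chain lost [AND]: one cut set from each child combined → 1 × 1 = 1 cut set(s).
Agitation branch inoperative [AND]: one cut set from each child combined → 1 × 1 = 1 cut set(s).
Temperature loop inoperative [AND]: one cut set from each child combined → 1 × 1 = 1 cut set(s).
Quench path inoperative [AND]: one cut set from each child combined → 1 × 1 = 1 cut set(s).
Chemical batch overheats [OR]: union of children's cut sets → 7 cut set(s).
Minimal cut sets: {Secondary trip relay offline}; {Aft high-temp switch malfunctions}; {Standby quench valve lost}; {Upper rupture disc failed}; {Chilled-water valve faulted}; {Aft jacket pump lost, Main coolant supply degraded, Primary temperature probe is down}; {#1 trip relay 2 is inoperative, Controller degraded, Primary agitator trips}.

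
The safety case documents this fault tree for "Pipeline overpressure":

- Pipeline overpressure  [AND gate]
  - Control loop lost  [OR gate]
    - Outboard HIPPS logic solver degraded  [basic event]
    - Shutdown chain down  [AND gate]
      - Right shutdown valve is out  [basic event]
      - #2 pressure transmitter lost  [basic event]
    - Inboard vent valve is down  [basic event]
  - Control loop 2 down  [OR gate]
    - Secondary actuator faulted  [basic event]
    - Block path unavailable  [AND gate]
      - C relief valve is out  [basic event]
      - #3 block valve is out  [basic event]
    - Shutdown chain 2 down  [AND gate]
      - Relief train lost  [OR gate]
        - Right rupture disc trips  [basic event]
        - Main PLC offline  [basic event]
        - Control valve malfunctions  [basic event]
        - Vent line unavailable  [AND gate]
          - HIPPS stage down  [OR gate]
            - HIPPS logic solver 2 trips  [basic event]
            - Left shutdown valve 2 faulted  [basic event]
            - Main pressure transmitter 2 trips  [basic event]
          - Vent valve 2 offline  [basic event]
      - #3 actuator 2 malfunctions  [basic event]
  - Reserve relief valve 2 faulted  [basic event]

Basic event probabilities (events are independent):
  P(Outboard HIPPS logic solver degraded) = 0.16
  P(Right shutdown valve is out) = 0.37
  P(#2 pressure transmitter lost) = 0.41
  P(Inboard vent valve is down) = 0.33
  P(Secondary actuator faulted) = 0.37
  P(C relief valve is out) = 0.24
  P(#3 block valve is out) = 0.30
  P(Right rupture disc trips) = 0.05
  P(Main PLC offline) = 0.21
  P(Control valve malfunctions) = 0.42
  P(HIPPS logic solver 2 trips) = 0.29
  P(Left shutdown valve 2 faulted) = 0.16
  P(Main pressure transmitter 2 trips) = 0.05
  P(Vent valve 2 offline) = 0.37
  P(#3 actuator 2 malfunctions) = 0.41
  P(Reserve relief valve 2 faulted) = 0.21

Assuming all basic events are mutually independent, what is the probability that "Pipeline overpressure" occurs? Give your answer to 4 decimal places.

P(Shutdown chain down) [AND] = 0.37 × 0.41 = 0.151700
P(Control loop lost) [OR] = 1 − (1−0.16) × (1−0.151700) × (1−0.33) = 0.522577
P(Block path unavailable) [AND] = 0.24 × 0.30 = 0.072000
P(HIPPS stage down) [OR] = 1 − (1−0.29) × (1−0.16) × (1−0.05) = 0.433420
P(Vent line unavailable) [AND] = 0.433420 × 0.37 = 0.160365
P(Relief train lost) [OR] = 1 − (1−0.05) × (1−0.21) × (1−0.42) × (1−0.160365) = 0.634515
P(Shutdown chain 2 down) [AND] = 0.634515 × 0.41 = 0.260151
P(Control loop 2 down) [OR] = 1 − (1−0.37) × (1−0.072000) × (1−0.260151) = 0.567455
P(Pipeline overpressure) [AND] = 0.522577 × 0.567455 × 0.21 = 0.062273
Rounded to 4 decimal places: P(Pipeline overpressure) ≈ 0.0623.

0.0623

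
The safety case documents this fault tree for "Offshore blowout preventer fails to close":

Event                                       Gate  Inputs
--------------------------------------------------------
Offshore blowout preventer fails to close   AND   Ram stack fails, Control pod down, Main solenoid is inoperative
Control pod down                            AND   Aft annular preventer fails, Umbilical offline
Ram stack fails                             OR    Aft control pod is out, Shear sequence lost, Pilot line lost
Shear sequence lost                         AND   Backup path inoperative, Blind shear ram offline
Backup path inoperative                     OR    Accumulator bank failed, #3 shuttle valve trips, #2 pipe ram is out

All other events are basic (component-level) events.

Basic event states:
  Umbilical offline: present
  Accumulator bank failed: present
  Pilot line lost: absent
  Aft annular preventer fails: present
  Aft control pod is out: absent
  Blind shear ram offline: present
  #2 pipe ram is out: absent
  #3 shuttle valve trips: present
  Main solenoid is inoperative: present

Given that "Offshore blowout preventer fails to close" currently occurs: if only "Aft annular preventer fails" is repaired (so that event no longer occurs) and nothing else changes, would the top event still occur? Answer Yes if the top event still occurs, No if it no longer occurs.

Counterfactual: set "Aft annular preventer fails" to not occurred.
Backup path inoperative [OR]: Accumulator bank failed=occurs, #3 shuttle valve trips=occurs, #2 pipe ram is out=not → at least one input occurs → occurs.
Shear sequence lost [AND]: Backup path inoperative=occurs, Blind shear ram offline=occurs → all inputs occur → occurs.
Ram stack fails [OR]: Aft control pod is out=not, Shear sequence lost=occurs, Pilot line lost=not → at least one input occurs → occurs.
Control pod down [AND]: Aft annular preventer fails=not, Umbilical offline=occurs → not all inputs occur → does not occur.
Offshore blowout preventer fails to close [AND]: Ram stack fails=occurs, Control pod down=not, Main solenoid is inoperative=occurs → not all inputs occur → does not occur.

No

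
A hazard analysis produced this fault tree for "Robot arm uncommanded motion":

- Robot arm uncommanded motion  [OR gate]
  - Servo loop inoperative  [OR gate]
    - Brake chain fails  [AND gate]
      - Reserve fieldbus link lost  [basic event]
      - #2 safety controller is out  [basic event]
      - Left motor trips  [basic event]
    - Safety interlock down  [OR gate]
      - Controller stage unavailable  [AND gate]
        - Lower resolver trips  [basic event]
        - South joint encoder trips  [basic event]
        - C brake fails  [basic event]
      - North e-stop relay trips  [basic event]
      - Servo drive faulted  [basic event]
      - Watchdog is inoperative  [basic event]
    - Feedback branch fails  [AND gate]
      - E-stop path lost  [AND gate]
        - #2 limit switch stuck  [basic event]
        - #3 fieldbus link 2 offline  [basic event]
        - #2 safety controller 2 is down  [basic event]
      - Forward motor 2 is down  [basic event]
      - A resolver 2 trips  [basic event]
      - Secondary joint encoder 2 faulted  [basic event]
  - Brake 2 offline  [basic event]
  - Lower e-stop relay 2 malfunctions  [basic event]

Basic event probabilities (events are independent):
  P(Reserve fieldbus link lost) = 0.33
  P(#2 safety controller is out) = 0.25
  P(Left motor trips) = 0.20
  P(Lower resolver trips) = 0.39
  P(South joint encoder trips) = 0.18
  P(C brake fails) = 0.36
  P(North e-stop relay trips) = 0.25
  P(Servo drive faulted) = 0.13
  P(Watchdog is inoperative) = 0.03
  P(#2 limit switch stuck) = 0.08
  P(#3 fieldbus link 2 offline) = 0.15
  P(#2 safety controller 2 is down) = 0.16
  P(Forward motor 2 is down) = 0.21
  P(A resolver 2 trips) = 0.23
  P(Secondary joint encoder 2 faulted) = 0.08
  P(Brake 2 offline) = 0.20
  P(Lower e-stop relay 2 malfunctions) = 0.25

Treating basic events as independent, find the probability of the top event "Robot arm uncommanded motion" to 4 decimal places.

0.6360

P(Brake chain fails) [AND] = 0.33 × 0.25 × 0.20 = 0.016500
P(Controller stage unavailable) [AND] = 0.39 × 0.18 × 0.36 = 0.025272
P(Safety interlock down) [OR] = 1 − (1−0.025272) × (1−0.25) × (1−0.13) × (1−0.03) = 0.383070
P(E-stop path lost) [AND] = 0.08 × 0.15 × 0.16 = 0.001920
P(Feedback branch fails) [AND] = 0.001920 × 0.21 × 0.23 × 0.08 = 0.000007
P(Servo loop inoperative) [OR] = 1 − (1−0.016500) × (1−0.383070) × (1−0.000007) = 0.393254
P(Robot arm uncommanded motion) [OR] = 1 − (1−0.393254) × (1−0.20) × (1−0.25) = 0.635952
Rounded to 4 decimal places: P(Robot arm uncommanded motion) ≈ 0.6360.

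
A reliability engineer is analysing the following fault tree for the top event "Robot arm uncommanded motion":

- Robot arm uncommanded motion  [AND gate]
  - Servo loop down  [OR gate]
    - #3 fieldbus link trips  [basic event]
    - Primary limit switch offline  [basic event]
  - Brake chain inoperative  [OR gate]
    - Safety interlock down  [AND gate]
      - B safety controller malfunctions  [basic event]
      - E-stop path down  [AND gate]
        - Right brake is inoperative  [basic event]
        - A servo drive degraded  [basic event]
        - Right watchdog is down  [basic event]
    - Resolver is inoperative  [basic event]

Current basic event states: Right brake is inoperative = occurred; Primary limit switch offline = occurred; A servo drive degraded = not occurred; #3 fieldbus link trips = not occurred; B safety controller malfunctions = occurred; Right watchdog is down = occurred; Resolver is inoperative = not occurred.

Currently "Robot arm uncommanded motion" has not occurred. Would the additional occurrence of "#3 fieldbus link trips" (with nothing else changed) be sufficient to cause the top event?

Counterfactual: set "#3 fieldbus link trips" to occurred.
Servo loop down [OR]: #3 fieldbus link trips=occurs, Primary limit switch offline=occurs → at least one input occurs → occurs.
E-stop path down [AND]: Right brake is inoperative=occurs, A servo drive degraded=not, Right watchdog is down=occurs → not all inputs occur → does not occur.
Safety interlock down [AND]: B safety controller malfunctions=occurs, E-stop path down=not → not all inputs occur → does not occur.
Brake chain inoperative [OR]: Safety interlock down=not, Resolver is inoperative=not → no input occurs → does not occur.
Robot arm uncommanded motion [AND]: Servo loop down=occurs, Brake chain inoperative=not → not all inputs occur → does not occur.

No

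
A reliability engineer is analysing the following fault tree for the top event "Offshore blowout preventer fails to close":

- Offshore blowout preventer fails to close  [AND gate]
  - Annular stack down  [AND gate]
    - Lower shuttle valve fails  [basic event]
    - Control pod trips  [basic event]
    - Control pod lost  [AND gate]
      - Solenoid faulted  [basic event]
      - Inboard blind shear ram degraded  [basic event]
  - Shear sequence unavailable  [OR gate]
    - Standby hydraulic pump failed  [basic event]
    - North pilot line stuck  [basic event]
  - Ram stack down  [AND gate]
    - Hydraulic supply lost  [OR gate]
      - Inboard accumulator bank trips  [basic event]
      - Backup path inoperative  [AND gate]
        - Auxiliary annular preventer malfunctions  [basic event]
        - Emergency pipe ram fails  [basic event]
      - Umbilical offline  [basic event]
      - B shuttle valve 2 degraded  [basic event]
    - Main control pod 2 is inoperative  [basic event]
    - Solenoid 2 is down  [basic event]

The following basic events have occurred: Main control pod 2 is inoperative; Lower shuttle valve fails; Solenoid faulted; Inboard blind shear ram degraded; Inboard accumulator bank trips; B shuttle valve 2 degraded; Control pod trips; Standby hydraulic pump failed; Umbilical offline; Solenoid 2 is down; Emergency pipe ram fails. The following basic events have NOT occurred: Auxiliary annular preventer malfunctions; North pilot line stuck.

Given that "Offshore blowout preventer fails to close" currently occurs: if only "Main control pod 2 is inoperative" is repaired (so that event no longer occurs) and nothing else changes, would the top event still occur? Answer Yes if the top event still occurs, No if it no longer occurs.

Counterfactual: set "Main control pod 2 is inoperative" to not occurred.
Control pod lost [AND]: Solenoid faulted=occurs, Inboard blind shear ram degraded=occurs → all inputs occur → occurs.
Annular stack down [AND]: Lower shuttle valve fails=occurs, Control pod trips=occurs, Control pod lost=occurs → all inputs occur → occurs.
Shear sequence unavailable [OR]: Standby hydraulic pump failed=occurs, North pilot line stuck=not → at least one input occurs → occurs.
Backup path inoperative [AND]: Auxiliary annular preventer malfunctions=not, Emergency pipe ram fails=occurs → not all inputs occur → does not occur.
Hydraulic supply lost [OR]: Inboard accumulator bank trips=occurs, Backup path inoperative=not, Umbilical offline=occurs, B shuttle valve 2 degraded=occurs → at least one input occurs → occurs.
Ram stack down [AND]: Hydraulic supply lost=occurs, Main control pod 2 is inoperative=not, Solenoid 2 is down=occurs → not all inputs occur → does not occur.
Offshore blowout preventer fails to close [AND]: Annular stack down=occurs, Shear sequence unavailable=occurs, Ram stack down=not → not all inputs occur → does not occur.

No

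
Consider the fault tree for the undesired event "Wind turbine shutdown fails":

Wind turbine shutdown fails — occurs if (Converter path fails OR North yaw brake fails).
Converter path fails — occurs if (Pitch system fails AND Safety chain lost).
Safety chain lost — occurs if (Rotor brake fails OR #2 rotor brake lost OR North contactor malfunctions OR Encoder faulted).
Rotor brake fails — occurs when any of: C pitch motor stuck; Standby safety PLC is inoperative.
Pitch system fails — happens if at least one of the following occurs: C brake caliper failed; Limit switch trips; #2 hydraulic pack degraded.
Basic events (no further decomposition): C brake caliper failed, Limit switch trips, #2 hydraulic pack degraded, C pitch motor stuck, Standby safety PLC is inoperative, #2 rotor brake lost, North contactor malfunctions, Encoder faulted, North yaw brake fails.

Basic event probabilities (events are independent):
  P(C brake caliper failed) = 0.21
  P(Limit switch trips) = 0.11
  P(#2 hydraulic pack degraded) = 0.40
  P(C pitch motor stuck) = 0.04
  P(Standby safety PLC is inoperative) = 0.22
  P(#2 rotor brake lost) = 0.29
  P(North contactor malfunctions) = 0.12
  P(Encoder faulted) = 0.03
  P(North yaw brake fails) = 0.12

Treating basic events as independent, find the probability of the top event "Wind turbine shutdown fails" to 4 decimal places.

P(Pitch system fails) [OR] = 1 − (1−0.21) × (1−0.11) × (1−0.40) = 0.578140
P(Rotor brake fails) [OR] = 1 − (1−0.04) × (1−0.22) = 0.251200
P(Safety chain lost) [OR] = 1 − (1−0.251200) × (1−0.29) × (1−0.12) × (1−0.03) = 0.546185
P(Converter path fails) [AND] = 0.578140 × 0.546185 = 0.315771
P(Wind turbine shutdown fails) [OR] = 1 − (1−0.315771) × (1−0.12) = 0.397878
Rounded to 4 decimal places: P(Wind turbine shutdown fails) ≈ 0.3979.

0.3979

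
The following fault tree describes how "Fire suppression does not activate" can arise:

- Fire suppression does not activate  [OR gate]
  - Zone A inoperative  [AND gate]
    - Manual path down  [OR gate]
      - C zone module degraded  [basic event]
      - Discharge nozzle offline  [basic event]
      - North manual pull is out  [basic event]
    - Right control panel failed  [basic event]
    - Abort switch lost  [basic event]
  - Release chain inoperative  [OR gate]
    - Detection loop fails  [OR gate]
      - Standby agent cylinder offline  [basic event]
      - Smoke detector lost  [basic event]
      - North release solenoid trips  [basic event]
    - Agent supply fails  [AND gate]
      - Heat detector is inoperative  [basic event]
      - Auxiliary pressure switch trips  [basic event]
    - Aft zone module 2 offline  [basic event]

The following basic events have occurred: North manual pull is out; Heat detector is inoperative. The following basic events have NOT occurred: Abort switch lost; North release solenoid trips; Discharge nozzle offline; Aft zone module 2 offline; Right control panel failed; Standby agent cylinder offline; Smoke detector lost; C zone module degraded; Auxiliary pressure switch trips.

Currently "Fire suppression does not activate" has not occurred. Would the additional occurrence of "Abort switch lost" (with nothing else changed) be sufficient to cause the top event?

No

Counterfactual: set "Abort switch lost" to occurred.
Manual path down [OR]: C zone module degraded=not, Discharge nozzle offline=not, North manual pull is out=occurs → at least one input occurs → occurs.
Zone A inoperative [AND]: Manual path down=occurs, Right control panel failed=not, Abort switch lost=occurs → not all inputs occur → does not occur.
Detection loop fails [OR]: Standby agent cylinder offline=not, Smoke detector lost=not, North release solenoid trips=not → no input occurs → does not occur.
Agent supply fails [AND]: Heat detector is inoperative=occurs, Auxiliary pressure switch trips=not → not all inputs occur → does not occur.
Release chain inoperative [OR]: Detection loop fails=not, Agent supply fails=not, Aft zone module 2 offline=not → no input occurs → does not occur.
Fire suppression does not activate [OR]: Zone A inoperative=not, Release chain inoperative=not → no input occurs → does not occur.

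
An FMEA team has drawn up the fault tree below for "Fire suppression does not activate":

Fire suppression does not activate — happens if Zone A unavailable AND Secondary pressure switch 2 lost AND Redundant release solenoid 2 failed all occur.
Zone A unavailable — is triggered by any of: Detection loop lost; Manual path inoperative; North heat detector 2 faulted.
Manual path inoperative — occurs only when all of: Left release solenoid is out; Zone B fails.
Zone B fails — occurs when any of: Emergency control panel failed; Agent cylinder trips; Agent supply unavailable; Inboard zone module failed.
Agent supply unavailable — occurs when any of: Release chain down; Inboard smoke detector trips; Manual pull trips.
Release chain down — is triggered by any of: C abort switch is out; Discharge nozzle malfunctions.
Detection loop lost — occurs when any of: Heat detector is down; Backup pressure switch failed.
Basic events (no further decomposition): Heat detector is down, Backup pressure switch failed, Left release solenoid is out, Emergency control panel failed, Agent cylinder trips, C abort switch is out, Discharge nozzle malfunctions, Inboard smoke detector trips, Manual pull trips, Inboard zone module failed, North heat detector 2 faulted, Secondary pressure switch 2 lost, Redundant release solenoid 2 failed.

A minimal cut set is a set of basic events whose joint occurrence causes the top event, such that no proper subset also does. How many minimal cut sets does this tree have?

10

Detection loop lost [OR]: union of children's cut sets → 2 cut set(s).
Release chain down [OR]: union of children's cut sets → 2 cut set(s).
Agent supply unavailable [OR]: union of children's cut sets → 4 cut set(s).
Zone B fails [OR]: union of children's cut sets → 7 cut set(s).
Manual path inoperative [AND]: one cut set from each child combined → 1 × 7 = 7 cut set(s).
Zone A unavailable [OR]: union of children's cut sets → 10 cut set(s).
Fire suppression does not activate [AND]: one cut set from each child combined → 10 × 1 × 1 = 10 cut set(s).
Minimal cut sets: {Heat detector is down, Redundant release solenoid 2 failed, Secondary pressure switch 2 lost}; {Backup pressure switch failed, Redundant release solenoid 2 failed, Secondary pressure switch 2 lost}; {Emergency control panel failed, Left release solenoid is out, Redundant release solenoid 2 failed, Secondary pressure switch 2 lost}; {Agent cylinder trips, Left release solenoid is out, Redundant release solenoid 2 failed, Secondary pressure switch 2 lost}; {C abort switch is out, Left release solenoid is out, Redundant release solenoid 2 failed, Secondary pressure switch 2 lost}; {Discharge nozzle malfunctions, Left release solenoid is out, Redundant release solenoid 2 failed, Secondary pressure switch 2 lost}; {Inboard smoke detector trips, Left release solenoid is out, Redundant release solenoid 2 failed, Secondary pressure switch 2 lost}; {Left release solenoid is out, Manual pull trips, Redundant release solenoid 2 failed, Secondary pressure switch 2 lost}; {Inboard zone module failed, Left release solenoid is out, Redundant release solenoid 2 failed, Secondary pressure switch 2 lost}; {North heat detector 2 faulted, Redundant release solenoid 2 failed, Secondary pressure switch 2 lost}.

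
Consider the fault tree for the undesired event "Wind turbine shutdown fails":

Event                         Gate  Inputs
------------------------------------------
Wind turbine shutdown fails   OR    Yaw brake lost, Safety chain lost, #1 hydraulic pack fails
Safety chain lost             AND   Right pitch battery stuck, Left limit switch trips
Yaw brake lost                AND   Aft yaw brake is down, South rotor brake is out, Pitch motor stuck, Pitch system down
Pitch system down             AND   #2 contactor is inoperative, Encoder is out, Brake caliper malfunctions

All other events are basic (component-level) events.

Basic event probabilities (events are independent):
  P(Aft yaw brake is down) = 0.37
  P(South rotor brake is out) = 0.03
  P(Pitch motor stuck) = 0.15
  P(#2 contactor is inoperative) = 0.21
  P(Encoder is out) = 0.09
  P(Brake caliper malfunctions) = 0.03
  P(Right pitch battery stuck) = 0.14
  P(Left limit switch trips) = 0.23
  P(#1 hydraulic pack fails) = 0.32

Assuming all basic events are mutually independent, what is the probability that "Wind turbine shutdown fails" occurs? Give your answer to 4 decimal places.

P(Pitch system down) [AND] = 0.21 × 0.09 × 0.03 = 0.000567
P(Yaw brake lost) [AND] = 0.37 × 0.03 × 0.15 × 0.000567 = 0.000001
P(Safety chain lost) [AND] = 0.14 × 0.23 = 0.032200
P(Wind turbine shutdown fails) [OR] = 1 − (1−0.000001) × (1−0.032200) × (1−0.32) = 0.341897
Rounded to 4 decimal places: P(Wind turbine shutdown fails) ≈ 0.3419.

0.3419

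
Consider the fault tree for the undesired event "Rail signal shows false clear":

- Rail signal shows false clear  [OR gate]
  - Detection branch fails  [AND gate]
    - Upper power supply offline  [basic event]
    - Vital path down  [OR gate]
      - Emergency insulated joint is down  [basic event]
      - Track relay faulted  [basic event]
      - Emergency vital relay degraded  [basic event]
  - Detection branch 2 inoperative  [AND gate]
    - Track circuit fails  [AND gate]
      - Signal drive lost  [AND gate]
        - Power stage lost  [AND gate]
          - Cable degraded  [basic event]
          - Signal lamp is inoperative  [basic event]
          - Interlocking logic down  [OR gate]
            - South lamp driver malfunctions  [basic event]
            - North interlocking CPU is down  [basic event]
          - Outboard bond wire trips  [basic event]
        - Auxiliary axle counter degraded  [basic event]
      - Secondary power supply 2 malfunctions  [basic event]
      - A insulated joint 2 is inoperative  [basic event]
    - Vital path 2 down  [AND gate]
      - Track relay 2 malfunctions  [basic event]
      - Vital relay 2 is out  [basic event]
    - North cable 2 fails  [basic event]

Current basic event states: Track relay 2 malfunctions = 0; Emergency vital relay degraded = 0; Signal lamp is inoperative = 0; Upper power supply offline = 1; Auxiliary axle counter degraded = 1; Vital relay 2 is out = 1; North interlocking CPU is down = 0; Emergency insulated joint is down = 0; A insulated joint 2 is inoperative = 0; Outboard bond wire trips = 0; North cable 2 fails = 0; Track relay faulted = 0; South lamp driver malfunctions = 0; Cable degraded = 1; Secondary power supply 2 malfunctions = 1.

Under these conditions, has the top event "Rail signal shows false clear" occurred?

Vital path down [OR]: Emergency insulated joint is down=not, Track relay faulted=not, Emergency vital relay degraded=not → no input occurs → does not occur.
Detection branch fails [AND]: Upper power supply offline=occurs, Vital path down=not → not all inputs occur → does not occur.
Interlocking logic down [OR]: South lamp driver malfunctions=not, North interlocking CPU is down=not → no input occurs → does not occur.
Power stage lost [AND]: Cable degraded=occurs, Signal lamp is inoperative=not, Interlocking logic down=not, Outboard bond wire trips=not → not all inputs occur → does not occur.
Signal drive lost [AND]: Power stage lost=not, Auxiliary axle counter degraded=occurs → not all inputs occur → does not occur.
Track circuit fails [AND]: Signal drive lost=not, Secondary power supply 2 malfunctions=occurs, A insulated joint 2 is inoperative=not → not all inputs occur → does not occur.
Vital path 2 down [AND]: Track relay 2 malfunctions=not, Vital relay 2 is out=occurs → not all inputs occur → does not occur.
Detection branch 2 inoperative [AND]: Track circuit fails=not, Vital path 2 down=not, North cable 2 fails=not → not all inputs occur → does not occur.
Rail signal shows false clear [OR]: Detection branch fails=not, Detection branch 2 inoperative=not → no input occurs → does not occur.

No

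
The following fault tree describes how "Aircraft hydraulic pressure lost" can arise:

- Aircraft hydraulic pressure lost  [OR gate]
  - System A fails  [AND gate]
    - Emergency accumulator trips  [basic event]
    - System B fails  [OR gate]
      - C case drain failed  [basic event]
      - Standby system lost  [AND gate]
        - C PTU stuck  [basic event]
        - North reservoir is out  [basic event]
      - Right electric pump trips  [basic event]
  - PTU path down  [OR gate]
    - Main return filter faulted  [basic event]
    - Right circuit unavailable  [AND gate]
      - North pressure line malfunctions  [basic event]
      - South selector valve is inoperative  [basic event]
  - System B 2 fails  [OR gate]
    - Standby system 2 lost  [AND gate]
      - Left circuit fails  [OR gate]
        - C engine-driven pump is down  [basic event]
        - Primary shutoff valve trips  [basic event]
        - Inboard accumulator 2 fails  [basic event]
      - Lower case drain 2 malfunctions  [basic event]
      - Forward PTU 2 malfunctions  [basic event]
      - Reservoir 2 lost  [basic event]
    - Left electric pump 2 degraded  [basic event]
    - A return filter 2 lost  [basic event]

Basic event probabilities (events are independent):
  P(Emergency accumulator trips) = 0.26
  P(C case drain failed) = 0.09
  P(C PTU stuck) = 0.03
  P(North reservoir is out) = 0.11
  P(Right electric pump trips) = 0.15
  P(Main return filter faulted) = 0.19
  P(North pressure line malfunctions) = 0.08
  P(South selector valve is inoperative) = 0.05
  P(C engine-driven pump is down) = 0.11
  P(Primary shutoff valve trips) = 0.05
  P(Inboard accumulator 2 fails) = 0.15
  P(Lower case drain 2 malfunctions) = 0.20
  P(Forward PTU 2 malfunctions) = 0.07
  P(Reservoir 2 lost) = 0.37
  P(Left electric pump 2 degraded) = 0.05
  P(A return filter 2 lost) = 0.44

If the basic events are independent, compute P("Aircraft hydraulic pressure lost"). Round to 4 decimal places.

P(Standby system lost) [AND] = 0.03 × 0.11 = 0.003300
P(System B fails) [OR] = 1 − (1−0.09) × (1−0.003300) × (1−0.15) = 0.229053
P(System A fails) [AND] = 0.26 × 0.229053 = 0.059554
P(Right circuit unavailable) [AND] = 0.08 × 0.05 = 0.004000
P(PTU path down) [OR] = 1 − (1−0.19) × (1−0.004000) = 0.193240
P(Left circuit fails) [OR] = 1 − (1−0.11) × (1−0.05) × (1−0.15) = 0.281325
P(Standby system 2 lost) [AND] = 0.281325 × 0.20 × 0.07 × 0.37 = 0.001457
P(System B 2 fails) [OR] = 1 − (1−0.001457) × (1−0.05) × (1−0.44) = 0.468775
P(Aircraft hydraulic pressure lost) [OR] = 1 − (1−0.059554) × (1−0.193240) × (1−0.468775) = 0.596952
Rounded to 4 decimal places: P(Aircraft hydraulic pressure lost) ≈ 0.5970.

0.5970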